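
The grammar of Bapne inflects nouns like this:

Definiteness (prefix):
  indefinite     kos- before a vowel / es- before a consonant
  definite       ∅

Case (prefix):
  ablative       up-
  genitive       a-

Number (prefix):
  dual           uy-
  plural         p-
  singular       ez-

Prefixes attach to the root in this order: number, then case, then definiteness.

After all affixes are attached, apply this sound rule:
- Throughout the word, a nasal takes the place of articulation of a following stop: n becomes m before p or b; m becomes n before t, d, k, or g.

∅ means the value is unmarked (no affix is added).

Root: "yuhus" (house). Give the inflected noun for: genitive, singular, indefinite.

kosaezyuhus

Attach number singular ez- → ezyuhus.
Attach case genitive a- → aezyuhus.
Attach definiteness indefinite kos- (before vowel 'a') → kosaezyuhus.
Nasal assimilation: no change.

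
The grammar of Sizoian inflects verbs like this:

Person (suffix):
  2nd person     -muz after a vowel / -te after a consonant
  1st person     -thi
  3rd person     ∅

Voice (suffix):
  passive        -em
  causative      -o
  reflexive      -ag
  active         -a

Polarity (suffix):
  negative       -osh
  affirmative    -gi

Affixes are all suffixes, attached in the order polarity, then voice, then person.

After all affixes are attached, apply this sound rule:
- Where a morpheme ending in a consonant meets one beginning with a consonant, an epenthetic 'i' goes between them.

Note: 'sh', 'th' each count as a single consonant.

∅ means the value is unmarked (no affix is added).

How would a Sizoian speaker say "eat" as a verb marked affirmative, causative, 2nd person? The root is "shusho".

Attach polarity affirmative -gi → shushogi.
Attach voice causative -o → shushogio.
Attach person 2nd person -muz (after vowel 'o') → shushogiomuz.
Epenthesis: no change.

shushogiomuz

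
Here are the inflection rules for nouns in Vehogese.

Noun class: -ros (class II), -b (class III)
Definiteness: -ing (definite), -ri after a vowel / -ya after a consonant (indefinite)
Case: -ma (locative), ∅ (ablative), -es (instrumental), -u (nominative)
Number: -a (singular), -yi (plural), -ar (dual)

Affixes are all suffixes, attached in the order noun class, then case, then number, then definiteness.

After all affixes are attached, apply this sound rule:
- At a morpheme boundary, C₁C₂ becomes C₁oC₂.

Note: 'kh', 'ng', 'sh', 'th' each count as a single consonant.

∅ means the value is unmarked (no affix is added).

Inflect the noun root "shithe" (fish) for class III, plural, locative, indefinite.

shithebomayiri

Attach noun class class III -b → shitheb.
Attach case locative -ma → shithebma.
Attach number plural -yi → shithebmayi.
Attach definiteness indefinite -ri (after vowel 'i') → shithebmayiri.
Apply epenthesis: shithebmayiri → shithebomayiri.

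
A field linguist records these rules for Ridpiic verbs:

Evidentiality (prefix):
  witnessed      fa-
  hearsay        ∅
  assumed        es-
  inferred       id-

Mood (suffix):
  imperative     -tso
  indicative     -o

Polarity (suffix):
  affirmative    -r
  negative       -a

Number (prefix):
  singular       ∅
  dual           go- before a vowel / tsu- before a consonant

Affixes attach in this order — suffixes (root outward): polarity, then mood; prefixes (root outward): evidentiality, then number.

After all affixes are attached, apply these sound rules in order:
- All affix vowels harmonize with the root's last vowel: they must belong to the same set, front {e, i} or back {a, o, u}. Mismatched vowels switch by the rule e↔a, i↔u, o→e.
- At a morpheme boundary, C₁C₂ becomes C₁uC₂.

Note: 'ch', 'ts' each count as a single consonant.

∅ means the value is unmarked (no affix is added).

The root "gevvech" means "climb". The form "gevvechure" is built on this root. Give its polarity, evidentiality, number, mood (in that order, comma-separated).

affirmative, hearsay, singular, indicative

Segment: gevvech-r-o.
polarity: -r → affirmative.
evidentiality: ∅ → hearsay.
number: ∅ → singular.
mood: -o → indicative.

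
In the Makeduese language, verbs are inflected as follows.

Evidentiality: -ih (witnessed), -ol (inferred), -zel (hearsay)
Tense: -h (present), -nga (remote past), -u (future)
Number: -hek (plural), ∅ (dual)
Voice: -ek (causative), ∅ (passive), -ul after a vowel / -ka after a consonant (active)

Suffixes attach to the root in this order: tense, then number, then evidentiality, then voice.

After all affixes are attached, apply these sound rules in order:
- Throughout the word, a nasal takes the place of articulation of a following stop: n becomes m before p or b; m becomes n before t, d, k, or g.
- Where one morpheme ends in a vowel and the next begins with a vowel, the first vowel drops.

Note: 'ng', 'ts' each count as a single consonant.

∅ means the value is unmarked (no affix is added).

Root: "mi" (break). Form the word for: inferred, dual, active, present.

Attach tense present -h → mih.
number = dual: zero marking, form stays mih.
Attach evidentiality inferred -ol → mihol.
Attach voice active -ka (after consonant 'l') → miholka.
Nasal assimilation: no change.
Vowel deletion: no change.

miholka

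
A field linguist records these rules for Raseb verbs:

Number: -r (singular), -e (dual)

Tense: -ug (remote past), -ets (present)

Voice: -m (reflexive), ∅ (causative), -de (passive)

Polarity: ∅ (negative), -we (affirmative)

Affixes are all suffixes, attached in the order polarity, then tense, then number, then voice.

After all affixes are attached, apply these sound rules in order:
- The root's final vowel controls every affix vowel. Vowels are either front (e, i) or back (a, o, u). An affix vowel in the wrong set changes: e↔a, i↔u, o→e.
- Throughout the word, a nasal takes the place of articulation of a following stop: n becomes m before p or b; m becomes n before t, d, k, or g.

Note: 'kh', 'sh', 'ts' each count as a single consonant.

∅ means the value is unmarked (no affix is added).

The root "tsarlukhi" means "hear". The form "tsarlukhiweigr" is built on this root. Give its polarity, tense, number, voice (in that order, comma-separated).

affirmative, remote past, singular, causative

Segment: tsarlukhi-we-ug-r.
polarity: -we → affirmative.
tense: -ug → remote past.
number: -r → singular.
voice: ∅ → causative.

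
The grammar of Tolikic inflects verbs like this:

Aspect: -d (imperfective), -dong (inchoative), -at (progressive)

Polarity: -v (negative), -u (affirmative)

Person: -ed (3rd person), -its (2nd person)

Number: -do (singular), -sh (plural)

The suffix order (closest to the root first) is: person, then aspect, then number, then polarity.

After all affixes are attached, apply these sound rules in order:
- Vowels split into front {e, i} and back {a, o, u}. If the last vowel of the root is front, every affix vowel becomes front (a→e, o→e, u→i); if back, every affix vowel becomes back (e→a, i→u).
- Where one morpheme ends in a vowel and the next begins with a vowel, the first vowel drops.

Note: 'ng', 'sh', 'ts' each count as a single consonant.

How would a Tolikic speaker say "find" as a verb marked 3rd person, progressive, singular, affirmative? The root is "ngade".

Attach person 3rd person -ed → ngadeed.
Attach aspect progressive -at → ngadeedat.
Attach number singular -do → ngadeedatdo.
Attach polarity affirmative -u → ngadeedatdou.
Apply vowel harmony: ngadeedatdou → ngadeedetdei.
Apply vowel deletion: ngadeedetdei → ngadedetdi.

ngadedetdi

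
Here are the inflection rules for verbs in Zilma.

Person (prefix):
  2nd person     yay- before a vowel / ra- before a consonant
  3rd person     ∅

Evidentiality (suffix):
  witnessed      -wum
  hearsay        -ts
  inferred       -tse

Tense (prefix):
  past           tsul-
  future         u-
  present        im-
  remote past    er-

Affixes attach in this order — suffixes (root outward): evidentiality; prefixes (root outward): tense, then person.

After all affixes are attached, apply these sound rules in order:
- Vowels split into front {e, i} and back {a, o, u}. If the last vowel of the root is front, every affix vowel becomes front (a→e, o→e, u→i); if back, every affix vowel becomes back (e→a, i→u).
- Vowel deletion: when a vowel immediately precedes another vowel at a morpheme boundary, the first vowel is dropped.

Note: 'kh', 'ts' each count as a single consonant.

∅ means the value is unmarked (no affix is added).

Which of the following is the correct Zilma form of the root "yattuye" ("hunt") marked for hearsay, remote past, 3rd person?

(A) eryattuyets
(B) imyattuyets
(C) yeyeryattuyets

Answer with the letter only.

A

Attach tense remote past er- → eryattuye.
Attach evidentiality hearsay -ts → eryattuyets.
person = 3rd person: zero marking, form stays eryattuyets.
Vowel harmony: no change.
Vowel deletion: no change.
So the correct form is eryattuyets, option (A).
(C) yeyeryattuyets is wrong: it uses 2nd person instead of 3rd person for person.
(B) imyattuyets is wrong: it uses present instead of remote past for tense.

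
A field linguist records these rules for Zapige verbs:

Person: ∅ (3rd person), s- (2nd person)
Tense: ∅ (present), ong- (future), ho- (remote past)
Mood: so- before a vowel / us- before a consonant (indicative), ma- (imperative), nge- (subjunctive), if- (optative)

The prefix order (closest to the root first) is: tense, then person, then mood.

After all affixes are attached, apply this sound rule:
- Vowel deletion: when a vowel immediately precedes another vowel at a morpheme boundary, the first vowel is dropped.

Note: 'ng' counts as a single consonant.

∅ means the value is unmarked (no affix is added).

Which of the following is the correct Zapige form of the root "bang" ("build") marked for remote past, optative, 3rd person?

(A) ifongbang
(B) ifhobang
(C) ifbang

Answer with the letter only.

Attach tense remote past ho- → hobang.
person = 3rd person: zero marking, form stays hobang.
Attach mood optative if- → ifhobang.
Vowel deletion: no change.
So the correct form is ifhobang, option (B).
(C) ifbang is wrong: it uses present instead of remote past for tense.
(A) ifongbang is wrong: it uses future instead of remote past for tense.

B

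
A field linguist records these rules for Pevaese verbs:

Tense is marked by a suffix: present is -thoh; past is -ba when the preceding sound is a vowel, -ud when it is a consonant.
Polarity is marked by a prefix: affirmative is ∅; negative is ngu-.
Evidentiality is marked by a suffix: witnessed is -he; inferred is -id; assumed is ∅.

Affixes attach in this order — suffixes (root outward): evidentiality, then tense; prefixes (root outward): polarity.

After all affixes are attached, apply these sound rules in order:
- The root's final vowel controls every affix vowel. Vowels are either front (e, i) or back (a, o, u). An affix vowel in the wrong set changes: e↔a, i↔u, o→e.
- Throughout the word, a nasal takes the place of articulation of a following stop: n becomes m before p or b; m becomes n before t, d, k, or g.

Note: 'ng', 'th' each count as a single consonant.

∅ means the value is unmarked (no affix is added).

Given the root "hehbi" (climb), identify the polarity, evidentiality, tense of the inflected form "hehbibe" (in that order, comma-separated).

Segment: hehbi-ba.
polarity: ∅ → affirmative.
evidentiality: ∅ → assumed.
tense: -ba/ud → past.

affirmative, assumed, past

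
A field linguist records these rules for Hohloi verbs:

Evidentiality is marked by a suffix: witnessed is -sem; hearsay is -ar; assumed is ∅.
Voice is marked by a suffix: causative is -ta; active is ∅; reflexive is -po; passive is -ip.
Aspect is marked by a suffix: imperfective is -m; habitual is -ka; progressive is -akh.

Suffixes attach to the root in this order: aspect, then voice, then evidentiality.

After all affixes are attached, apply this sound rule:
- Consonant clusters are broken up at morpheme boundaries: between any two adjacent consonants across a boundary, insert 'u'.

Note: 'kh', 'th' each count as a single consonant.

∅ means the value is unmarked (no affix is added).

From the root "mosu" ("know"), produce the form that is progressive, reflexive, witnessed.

Attach aspect progressive -akh → mosuakh.
Attach voice reflexive -po → mosuakhpo.
Attach evidentiality witnessed -sem → mosuakhposem.
Apply epenthesis: mosuakhposem → mosuakhuposem.

mosuakhuposem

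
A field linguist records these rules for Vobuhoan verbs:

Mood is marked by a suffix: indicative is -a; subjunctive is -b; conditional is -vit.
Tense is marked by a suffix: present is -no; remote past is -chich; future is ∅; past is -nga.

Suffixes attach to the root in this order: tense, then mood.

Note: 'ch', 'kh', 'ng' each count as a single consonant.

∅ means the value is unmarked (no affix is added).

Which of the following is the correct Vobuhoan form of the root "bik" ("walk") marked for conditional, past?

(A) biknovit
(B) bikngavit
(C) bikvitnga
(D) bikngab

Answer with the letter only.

B

Attach tense past -nga → biknga.
Attach mood conditional -vit → bikngavit.
So the correct form is bikngavit, option (B).
(C) bikvitnga is wrong: it has the affixes in the wrong order.
(D) bikngab is wrong: it uses subjunctive instead of conditional for mood.
(A) biknovit is wrong: it uses present instead of past for tense.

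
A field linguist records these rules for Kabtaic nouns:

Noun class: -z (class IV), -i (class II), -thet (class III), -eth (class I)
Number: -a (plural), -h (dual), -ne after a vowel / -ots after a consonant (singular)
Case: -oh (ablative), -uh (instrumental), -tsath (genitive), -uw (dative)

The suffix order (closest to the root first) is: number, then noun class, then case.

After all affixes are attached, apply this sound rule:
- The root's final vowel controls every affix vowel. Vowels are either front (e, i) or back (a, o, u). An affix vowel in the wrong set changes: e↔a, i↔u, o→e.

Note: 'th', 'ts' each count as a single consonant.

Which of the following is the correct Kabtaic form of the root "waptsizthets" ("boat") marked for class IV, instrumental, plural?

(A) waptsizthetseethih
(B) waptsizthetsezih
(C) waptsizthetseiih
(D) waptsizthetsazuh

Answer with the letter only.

B

Attach number plural -a → waptsizthetsa.
Attach noun class class IV -z → waptsizthetsaz.
Attach case instrumental -uh → waptsizthetsazuh.
Apply vowel harmony: waptsizthetsazuh → waptsizthetsezih.
So the correct form is waptsizthetsezih, option (B).
(A) waptsizthetseethih is wrong: it uses class I instead of class IV for noun class.
(C) waptsizthetseiih is wrong: it uses class II instead of class IV for noun class.
(D) waptsizthetsazuh is wrong: it fails to apply the sound rule(s).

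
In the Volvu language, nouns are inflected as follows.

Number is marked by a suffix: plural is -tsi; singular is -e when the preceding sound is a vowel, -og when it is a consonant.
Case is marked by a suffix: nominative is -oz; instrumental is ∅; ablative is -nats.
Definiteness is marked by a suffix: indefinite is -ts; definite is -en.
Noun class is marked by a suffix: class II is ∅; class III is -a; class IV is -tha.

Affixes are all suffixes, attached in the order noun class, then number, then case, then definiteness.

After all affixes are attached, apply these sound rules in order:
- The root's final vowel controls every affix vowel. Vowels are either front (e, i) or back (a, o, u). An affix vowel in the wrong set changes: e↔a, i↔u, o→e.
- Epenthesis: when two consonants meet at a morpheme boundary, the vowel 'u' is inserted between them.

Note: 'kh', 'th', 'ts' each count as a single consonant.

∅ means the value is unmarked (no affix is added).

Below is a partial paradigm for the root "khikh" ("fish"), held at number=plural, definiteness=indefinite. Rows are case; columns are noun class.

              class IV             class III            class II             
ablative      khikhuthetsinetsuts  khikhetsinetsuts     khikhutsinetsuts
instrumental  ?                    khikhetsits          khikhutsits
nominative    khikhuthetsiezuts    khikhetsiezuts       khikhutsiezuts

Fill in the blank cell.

Attach noun class class IV -tha → khikhtha.
Attach number plural -tsi → khikhthatsi.
case = instrumental: zero marking, form stays khikhthatsi.
Attach definiteness indefinite -ts → khikhthatsits.
Apply vowel harmony: khikhthatsits → khikhthetsits.
Apply epenthesis: khikhthetsits → khikhuthetsits.

khikhuthetsits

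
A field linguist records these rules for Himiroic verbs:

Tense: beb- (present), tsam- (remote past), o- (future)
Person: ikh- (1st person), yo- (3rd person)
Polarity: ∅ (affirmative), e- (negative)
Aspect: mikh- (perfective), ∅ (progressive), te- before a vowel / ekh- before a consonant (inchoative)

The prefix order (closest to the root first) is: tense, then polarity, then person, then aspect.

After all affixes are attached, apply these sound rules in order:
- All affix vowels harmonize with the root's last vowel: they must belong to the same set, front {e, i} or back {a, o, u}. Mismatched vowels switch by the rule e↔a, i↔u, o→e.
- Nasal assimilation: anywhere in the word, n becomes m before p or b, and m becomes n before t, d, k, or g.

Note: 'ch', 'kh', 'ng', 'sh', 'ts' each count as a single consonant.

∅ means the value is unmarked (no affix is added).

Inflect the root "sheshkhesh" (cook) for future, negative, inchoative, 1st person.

teikheesheshkhesh

Attach tense future o- → osheshkhesh.
Attach polarity negative e- → eosheshkhesh.
Attach person 1st person ikh- → ikheosheshkhesh.
Attach aspect inchoative te- (before vowel 'i') → teikheosheshkhesh.
Apply vowel harmony: teikheosheshkhesh → teikheesheshkhesh.
Nasal assimilation: no change.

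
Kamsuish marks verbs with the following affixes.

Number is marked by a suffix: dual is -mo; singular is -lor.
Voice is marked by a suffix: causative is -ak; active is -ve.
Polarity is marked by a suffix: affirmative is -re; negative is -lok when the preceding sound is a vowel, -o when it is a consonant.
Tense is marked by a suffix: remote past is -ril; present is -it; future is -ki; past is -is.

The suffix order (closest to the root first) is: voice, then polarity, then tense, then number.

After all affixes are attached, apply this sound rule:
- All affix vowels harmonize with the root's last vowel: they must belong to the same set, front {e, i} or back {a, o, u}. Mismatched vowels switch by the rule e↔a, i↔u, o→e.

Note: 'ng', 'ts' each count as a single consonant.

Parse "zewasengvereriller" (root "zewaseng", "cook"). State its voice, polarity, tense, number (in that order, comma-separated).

Segment: zewaseng-ve-re-ril-lor.
voice: -ve → active.
polarity: -re → affirmative.
tense: -ril → remote past.
number: -lor → singular.

active, affirmative, remote past, singular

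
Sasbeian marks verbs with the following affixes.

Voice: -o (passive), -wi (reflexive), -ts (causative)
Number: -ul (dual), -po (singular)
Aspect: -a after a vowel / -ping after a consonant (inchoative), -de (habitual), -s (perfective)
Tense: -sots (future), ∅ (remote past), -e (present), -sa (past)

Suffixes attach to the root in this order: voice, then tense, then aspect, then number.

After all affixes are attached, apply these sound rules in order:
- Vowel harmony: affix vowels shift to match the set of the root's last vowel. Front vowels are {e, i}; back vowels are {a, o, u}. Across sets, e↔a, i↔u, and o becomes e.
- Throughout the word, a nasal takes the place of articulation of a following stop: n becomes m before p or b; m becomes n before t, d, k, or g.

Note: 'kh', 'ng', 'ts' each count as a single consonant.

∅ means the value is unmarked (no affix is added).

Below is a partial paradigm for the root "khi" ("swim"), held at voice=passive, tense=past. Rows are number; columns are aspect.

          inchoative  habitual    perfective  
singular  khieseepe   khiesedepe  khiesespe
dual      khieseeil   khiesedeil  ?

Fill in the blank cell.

Attach voice passive -o → khio.
Attach tense past -sa → khiosa.
Attach aspect perfective -s → khiosas.
Attach number dual -ul → khiosasul.
Apply vowel harmony: khiosasul → khiesesil.
Nasal assimilation: no change.

khiesesil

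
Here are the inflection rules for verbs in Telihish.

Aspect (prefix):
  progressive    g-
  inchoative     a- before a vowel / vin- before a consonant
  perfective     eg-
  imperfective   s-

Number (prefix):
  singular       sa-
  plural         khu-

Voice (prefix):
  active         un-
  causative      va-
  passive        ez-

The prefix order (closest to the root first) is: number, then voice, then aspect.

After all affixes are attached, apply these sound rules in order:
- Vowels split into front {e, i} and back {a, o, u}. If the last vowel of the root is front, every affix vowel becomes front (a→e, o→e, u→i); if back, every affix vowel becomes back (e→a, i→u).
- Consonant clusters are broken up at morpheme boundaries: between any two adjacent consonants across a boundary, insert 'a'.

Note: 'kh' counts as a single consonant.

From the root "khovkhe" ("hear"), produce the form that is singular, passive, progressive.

Attach number singular sa- → sakhovkhe.
Attach voice passive ez- → ezsakhovkhe.
Attach aspect progressive g- → gezsakhovkhe.
Apply vowel harmony: gezsakhovkhe → gezsekhovkhe.
Apply epenthesis: gezsekhovkhe → gezasekhovkhe.

gezasekhovkhe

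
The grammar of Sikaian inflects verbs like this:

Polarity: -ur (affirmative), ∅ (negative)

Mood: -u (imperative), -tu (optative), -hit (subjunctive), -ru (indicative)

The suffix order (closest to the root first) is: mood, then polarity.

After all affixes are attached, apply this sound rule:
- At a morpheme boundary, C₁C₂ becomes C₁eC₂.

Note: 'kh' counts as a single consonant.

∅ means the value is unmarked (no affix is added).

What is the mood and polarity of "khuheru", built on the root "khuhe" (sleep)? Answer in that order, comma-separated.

Segment: khuhe-ru.
mood: -ru → indicative.
polarity: ∅ → negative.

indicative, negative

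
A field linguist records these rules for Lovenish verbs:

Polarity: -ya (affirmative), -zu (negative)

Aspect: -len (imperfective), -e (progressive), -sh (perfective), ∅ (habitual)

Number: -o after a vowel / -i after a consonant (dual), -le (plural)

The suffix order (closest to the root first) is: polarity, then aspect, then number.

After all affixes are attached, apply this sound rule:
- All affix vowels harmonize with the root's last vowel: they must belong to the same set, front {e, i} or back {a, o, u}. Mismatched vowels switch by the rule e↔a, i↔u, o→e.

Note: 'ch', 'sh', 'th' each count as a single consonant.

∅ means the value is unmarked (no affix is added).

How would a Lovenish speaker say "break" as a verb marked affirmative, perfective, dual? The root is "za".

zayashu

Attach polarity affirmative -ya → zaya.
Attach aspect perfective -sh → zayash.
Attach number dual -i (after consonant 'sh') → zayashi.
Apply vowel harmony: zayashi → zayashu.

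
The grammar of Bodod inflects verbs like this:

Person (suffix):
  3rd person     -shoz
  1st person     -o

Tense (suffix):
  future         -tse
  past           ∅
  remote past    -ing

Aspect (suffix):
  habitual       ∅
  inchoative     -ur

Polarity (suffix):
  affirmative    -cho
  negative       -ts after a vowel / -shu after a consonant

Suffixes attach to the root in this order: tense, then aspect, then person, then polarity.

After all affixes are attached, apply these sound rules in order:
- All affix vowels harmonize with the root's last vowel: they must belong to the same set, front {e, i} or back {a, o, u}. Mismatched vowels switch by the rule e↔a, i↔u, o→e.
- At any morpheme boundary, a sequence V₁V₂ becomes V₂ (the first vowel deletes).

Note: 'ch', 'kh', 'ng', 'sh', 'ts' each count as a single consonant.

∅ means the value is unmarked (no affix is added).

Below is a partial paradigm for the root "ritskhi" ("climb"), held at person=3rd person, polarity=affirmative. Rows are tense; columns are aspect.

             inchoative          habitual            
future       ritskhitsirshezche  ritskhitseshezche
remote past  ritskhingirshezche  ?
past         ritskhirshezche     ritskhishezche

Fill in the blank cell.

Attach tense remote past -ing → ritskhiing.
aspect = habitual: zero marking, form stays ritskhiing.
Attach person 3rd person -shoz → ritskhiingshoz.
Attach polarity affirmative -cho → ritskhiingshozcho.
Apply vowel harmony: ritskhiingshozcho → ritskhiingshezche.
Apply vowel deletion: ritskhiingshezche → ritskhingshezche.

ritskhingshezche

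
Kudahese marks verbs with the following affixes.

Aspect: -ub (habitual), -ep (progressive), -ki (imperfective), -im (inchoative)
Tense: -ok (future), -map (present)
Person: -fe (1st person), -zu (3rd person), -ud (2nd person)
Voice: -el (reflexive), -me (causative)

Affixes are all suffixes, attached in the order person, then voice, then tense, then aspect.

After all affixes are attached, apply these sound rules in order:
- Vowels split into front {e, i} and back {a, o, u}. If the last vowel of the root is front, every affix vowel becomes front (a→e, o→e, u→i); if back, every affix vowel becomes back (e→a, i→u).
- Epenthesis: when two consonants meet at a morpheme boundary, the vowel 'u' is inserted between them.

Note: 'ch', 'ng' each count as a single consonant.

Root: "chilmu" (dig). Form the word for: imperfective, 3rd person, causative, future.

chilmuzumaokuku

Attach person 3rd person -zu → chilmuzu.
Attach voice causative -me → chilmuzume.
Attach tense future -ok → chilmuzumeok.
Attach aspect imperfective -ki → chilmuzumeokki.
Apply vowel harmony: chilmuzumeokki → chilmuzumaokku.
Apply epenthesis: chilmuzumaokku → chilmuzumaokuku.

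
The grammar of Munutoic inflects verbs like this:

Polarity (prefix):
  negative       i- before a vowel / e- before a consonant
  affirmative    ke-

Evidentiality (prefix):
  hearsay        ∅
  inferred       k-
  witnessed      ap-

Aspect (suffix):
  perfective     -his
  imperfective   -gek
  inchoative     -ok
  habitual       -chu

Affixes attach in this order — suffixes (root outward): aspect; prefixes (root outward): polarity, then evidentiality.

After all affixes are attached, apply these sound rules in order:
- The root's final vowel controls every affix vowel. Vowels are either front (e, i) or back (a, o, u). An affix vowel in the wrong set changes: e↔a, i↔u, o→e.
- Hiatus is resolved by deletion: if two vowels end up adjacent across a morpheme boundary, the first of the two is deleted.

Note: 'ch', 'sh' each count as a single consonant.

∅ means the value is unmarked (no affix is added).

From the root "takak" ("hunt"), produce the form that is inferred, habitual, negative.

katakakchu

Attach aspect habitual -chu → takakchu.
Attach polarity negative e- (before consonant 't') → etakakchu.
Attach evidentiality inferred k- → ketakakchu.
Apply vowel harmony: ketakakchu → katakakchu.
Vowel deletion: no change.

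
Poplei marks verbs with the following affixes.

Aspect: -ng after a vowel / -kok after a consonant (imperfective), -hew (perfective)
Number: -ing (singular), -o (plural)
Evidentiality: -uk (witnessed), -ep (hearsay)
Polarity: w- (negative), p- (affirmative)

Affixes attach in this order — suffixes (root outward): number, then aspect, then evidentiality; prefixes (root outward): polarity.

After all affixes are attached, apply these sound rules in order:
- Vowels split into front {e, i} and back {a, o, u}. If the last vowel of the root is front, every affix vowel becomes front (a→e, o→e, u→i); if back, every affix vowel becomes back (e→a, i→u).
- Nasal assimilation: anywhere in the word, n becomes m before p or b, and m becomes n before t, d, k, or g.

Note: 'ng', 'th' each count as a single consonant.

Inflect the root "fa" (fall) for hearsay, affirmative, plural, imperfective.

Attach number plural -o → fao.
Attach aspect imperfective -ng (after vowel 'o') → faong.
Attach polarity affirmative p- → pfaong.
Attach evidentiality hearsay -ep → pfaongep.
Apply vowel harmony: pfaongep → pfaongap.
Nasal assimilation: no change.

pfaongap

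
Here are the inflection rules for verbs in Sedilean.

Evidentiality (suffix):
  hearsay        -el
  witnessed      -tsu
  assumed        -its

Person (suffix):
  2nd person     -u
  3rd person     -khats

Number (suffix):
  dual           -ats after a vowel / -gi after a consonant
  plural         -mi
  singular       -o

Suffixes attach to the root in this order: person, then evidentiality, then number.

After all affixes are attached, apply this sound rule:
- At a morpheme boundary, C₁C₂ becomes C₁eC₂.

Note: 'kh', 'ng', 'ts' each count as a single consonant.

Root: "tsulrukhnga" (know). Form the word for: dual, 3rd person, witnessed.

Attach person 3rd person -khats → tsulrukhngakhats.
Attach evidentiality witnessed -tsu → tsulrukhngakhatstsu.
Attach number dual -ats (after vowel 'u') → tsulrukhngakhatstsuats.
Apply epenthesis: tsulrukhngakhatstsuats → tsulrukhngakhatsetsuats.

tsulrukhngakhatsetsuats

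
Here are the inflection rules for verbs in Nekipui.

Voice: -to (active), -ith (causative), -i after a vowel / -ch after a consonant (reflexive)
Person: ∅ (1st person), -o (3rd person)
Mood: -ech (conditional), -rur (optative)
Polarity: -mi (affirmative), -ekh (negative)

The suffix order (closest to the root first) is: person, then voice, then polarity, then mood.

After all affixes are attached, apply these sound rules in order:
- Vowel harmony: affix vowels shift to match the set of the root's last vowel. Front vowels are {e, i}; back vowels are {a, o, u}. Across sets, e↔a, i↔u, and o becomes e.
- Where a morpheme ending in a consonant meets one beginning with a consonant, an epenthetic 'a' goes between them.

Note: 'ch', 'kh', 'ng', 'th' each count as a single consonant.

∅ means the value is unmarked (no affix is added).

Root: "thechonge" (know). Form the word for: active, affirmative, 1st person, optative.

person = 1st person: zero marking, form stays thechonge.
Attach voice active -to → thechongeto.
Attach polarity affirmative -mi → thechongetomi.
Attach mood optative -rur → thechongetomirur.
Apply vowel harmony: thechongetomirur → thechongetemirir.
Epenthesis: no change.

thechongetemirir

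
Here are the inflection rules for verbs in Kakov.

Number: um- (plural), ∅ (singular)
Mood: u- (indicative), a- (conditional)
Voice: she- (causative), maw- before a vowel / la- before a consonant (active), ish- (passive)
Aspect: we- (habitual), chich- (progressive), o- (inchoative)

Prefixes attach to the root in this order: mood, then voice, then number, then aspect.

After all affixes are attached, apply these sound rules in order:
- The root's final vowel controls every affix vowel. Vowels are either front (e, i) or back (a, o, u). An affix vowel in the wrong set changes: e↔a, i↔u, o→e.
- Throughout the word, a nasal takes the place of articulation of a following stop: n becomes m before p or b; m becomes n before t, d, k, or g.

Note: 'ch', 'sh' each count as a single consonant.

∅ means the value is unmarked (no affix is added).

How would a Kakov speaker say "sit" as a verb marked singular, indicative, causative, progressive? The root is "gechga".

Attach mood indicative u- → ugechga.
Attach voice causative she- → sheugechga.
number = singular: zero marking, form stays sheugechga.
Attach aspect progressive chich- → chichsheugechga.
Apply vowel harmony: chichsheugechga → chuchshaugechga.
Nasal assimilation: no change.

chuchshaugechga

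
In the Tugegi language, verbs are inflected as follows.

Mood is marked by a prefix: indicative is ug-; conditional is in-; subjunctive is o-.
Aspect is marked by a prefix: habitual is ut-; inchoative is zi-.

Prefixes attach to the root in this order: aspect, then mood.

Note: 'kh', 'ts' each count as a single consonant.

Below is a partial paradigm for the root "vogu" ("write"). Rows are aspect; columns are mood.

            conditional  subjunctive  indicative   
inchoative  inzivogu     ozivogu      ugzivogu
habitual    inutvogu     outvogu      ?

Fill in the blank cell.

Attach aspect habitual ut- → utvogu.
Attach mood indicative ug- → ugutvogu.

ugutvogu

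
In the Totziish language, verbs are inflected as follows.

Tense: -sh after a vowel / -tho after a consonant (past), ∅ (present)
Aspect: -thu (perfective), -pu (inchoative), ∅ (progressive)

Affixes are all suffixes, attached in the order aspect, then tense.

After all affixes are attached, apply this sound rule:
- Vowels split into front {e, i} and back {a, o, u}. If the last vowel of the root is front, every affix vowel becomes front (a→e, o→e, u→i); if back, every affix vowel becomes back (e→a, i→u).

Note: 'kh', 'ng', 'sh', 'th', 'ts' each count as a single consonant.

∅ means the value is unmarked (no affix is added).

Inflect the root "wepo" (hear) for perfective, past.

Attach aspect perfective -thu → wepothu.
Attach tense past -sh (after vowel 'u') → wepothush.
Vowel harmony: no change.

wepothush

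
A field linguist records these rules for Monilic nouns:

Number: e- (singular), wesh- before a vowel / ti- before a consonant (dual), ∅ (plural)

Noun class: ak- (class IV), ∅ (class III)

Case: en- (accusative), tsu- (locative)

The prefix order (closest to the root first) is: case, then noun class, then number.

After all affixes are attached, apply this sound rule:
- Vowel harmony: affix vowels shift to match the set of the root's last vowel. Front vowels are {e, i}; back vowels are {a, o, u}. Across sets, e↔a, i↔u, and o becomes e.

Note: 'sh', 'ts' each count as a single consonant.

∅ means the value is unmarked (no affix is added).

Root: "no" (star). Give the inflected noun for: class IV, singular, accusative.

aakanno

Attach case accusative en- → enno.
Attach noun class class IV ak- → akenno.
Attach number singular e- → eakenno.
Apply vowel harmony: eakenno → aakanno.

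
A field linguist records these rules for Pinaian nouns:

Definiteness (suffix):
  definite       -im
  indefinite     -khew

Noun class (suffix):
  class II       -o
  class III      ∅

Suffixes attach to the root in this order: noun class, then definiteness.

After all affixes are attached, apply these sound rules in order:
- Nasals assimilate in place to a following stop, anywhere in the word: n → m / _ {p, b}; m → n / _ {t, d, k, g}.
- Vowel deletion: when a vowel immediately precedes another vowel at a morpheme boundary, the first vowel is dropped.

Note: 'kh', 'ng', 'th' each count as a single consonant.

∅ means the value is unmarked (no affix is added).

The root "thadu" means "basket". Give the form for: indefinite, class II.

thadokhew

Attach noun class class II -o → thaduo.
Attach definiteness indefinite -khew → thaduokhew.
Nasal assimilation: no change.
Apply vowel deletion: thaduokhew → thadokhew.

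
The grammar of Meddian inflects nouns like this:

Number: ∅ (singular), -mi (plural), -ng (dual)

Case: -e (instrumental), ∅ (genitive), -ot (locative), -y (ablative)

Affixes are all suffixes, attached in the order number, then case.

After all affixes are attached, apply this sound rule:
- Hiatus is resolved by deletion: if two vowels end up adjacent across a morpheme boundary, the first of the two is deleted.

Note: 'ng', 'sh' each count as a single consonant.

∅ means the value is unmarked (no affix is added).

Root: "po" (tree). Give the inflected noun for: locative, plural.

pomot

Attach number plural -mi → pomi.
Attach case locative -ot → pomiot.
Apply vowel deletion: pomiot → pomot.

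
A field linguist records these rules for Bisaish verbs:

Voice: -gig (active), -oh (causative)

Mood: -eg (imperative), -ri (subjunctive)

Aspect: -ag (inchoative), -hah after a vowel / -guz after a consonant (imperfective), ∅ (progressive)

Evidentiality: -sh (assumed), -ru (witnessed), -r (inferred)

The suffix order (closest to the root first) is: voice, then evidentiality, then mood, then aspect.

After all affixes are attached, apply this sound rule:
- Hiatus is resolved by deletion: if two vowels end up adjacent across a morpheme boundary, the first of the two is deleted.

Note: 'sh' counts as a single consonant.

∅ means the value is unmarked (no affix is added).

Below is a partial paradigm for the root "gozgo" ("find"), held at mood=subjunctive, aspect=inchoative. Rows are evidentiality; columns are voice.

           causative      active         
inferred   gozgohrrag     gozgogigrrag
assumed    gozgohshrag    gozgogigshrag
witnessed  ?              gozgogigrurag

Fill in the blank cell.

Attach voice causative -oh → gozgooh.
Attach evidentiality witnessed -ru → gozgoohru.
Attach mood subjunctive -ri → gozgoohruri.
Attach aspect inchoative -ag → gozgoohruriag.
Apply vowel deletion: gozgoohruriag → gozgohrurag.

gozgohrurag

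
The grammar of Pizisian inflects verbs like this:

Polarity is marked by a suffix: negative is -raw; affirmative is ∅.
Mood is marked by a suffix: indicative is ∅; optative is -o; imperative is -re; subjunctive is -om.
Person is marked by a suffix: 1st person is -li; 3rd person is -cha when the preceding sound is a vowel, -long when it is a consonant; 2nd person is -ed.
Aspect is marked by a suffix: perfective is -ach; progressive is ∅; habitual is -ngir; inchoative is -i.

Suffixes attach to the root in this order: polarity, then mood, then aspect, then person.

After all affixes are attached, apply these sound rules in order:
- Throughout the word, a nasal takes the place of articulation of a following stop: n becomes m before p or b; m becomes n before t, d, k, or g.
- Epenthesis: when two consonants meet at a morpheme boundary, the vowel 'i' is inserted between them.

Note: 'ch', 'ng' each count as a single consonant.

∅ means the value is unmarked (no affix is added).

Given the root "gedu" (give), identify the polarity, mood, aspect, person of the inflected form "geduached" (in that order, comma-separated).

affirmative, indicative, perfective, 2nd person

Segment: gedu-ach-ed.
polarity: ∅ → affirmative.
mood: ∅ → indicative.
aspect: -ach → perfective.
person: -ed → 2nd person.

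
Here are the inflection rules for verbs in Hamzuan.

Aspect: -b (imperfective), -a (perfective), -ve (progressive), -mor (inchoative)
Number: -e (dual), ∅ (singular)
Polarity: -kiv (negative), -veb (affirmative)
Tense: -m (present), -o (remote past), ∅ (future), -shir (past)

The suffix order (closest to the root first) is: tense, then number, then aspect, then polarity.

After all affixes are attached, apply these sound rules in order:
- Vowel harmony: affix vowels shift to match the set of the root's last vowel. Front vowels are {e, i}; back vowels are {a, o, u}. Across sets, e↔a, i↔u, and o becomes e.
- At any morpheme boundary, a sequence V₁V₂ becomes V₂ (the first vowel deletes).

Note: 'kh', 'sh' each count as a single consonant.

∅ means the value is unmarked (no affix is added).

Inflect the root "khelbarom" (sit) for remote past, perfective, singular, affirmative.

Attach tense remote past -o → khelbaromo.
number = singular: zero marking, form stays khelbaromo.
Attach aspect perfective -a → khelbaromoa.
Attach polarity affirmative -veb → khelbaromoaveb.
Apply vowel harmony: khelbaromoaveb → khelbaromoavab.
Apply vowel deletion: khelbaromoavab → khelbaromavab.

khelbaromavab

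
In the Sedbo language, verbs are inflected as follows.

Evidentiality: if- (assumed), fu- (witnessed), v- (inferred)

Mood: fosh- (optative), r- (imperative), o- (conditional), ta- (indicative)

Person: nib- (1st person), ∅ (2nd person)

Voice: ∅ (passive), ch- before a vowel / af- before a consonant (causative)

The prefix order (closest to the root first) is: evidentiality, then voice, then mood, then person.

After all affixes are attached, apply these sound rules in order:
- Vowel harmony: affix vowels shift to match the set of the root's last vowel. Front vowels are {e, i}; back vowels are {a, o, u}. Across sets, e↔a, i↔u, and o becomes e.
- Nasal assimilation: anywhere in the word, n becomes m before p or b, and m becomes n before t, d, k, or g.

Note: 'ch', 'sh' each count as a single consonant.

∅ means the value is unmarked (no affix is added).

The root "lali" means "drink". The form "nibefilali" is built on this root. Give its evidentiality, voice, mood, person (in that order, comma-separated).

witnessed, passive, conditional, 1st person

Segment: nib-o-fu-lali.
evidentiality: fu- → witnessed.
voice: ∅ → passive.
mood: o- → conditional.
person: nib- → 1st person.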